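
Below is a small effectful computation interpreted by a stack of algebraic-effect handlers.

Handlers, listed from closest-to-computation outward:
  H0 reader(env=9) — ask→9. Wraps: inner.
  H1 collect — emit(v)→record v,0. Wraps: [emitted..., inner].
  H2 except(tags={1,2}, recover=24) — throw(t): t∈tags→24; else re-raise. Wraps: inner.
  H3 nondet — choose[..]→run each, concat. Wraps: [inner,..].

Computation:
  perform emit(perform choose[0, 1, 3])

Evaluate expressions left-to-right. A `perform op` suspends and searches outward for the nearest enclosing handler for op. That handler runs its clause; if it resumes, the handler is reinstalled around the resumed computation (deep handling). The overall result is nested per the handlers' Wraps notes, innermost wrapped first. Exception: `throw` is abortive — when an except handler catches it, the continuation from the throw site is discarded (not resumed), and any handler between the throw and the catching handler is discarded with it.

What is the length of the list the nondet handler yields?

Answer: 3

Step-by-step:
choose[0, 1, 3] @ H3
  branch[0] choose=0:
    emit(0) @ H1 ⇒ out+=0
    H0 returns 0
    H1 returns [0, 0]
    H2 returns [0, 0]
    H3 returns [[0, 0]]
  branch[1] choose=1:
    emit(1) @ H1 ⇒ out+=1
    H0 returns 0
    H1 returns [1, 0]
    H2 returns [1, 0]
    H3 returns [[1, 0]]
  branch[2] choose=3:
    emit(3) @ H1 ⇒ out+=3
    H0 returns 0
    H1 returns [3, 0]
    H2 returns [3, 0]
    H3 returns [[3, 0]]
= [[0, 0], [1, 0], [3, 0]]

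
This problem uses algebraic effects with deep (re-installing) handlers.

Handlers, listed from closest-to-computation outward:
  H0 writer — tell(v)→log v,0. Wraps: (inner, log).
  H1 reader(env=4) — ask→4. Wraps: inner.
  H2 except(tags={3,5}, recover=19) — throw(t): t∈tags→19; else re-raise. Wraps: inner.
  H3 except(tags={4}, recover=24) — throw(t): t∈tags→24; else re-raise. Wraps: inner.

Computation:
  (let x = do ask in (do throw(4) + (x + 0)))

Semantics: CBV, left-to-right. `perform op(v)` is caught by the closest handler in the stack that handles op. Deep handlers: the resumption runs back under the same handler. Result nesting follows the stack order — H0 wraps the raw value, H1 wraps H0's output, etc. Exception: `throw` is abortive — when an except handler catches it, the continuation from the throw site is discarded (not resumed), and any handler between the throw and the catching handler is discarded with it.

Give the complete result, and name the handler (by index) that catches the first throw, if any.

Answer: 24 ; first throw caught by: H3

Working:
ask @ H1 ⇒ 4
throw(4) @ H2 re-raised
throw(4) @ H3 caught ⇒ 24
= 24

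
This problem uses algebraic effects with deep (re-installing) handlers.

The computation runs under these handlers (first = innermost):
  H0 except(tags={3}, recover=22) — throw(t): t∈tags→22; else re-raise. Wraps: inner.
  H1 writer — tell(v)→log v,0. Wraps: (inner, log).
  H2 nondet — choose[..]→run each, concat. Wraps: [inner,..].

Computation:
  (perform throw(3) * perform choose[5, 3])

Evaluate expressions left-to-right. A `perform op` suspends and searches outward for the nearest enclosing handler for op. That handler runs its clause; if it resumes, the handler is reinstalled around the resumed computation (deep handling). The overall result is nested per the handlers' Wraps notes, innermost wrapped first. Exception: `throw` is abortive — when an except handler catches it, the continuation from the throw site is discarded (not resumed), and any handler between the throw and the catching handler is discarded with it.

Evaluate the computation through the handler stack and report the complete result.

Answer: [(22, ())]

Working:
throw(3) @ H0 caught ⇒ 22
H1 returns (22, ())
H2 returns [(22, ())]
= [(22, ())]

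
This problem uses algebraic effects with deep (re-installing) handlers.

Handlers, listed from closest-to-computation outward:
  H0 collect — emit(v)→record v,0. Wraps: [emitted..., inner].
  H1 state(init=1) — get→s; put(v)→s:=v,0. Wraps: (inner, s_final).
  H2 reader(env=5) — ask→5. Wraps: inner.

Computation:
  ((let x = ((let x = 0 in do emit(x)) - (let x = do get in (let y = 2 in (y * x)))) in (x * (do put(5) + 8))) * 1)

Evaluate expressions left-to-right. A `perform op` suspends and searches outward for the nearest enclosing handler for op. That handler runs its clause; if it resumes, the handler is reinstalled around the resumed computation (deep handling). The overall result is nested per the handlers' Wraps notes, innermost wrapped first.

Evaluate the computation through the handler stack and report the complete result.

Answer: ([0, -16], 5)

Working:
emit(0) @ H0 ⇒ out+=0
get @ H1 ⇒ 1
put(5) @ H1 ⇒ s:=5
H0 returns [0, -16]
H1 returns ([0, -16], 5)
H2 returns ([0, -16], 5)
= ([0, -16], 5)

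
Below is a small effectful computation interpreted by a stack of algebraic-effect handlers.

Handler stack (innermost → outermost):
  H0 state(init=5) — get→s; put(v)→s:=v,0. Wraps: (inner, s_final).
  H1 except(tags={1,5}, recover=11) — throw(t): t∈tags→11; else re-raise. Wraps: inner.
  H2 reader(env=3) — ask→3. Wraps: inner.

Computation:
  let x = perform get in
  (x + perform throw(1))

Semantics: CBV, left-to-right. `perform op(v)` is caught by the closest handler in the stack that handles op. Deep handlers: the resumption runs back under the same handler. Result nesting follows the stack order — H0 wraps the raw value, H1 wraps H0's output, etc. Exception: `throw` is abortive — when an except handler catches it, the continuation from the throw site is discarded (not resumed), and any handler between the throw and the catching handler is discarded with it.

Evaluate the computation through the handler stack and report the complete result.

Answer: 11

Working:
get @ H0 ⇒ 5
throw(1) @ H1 caught ⇒ 11
H2 returns 11
= 11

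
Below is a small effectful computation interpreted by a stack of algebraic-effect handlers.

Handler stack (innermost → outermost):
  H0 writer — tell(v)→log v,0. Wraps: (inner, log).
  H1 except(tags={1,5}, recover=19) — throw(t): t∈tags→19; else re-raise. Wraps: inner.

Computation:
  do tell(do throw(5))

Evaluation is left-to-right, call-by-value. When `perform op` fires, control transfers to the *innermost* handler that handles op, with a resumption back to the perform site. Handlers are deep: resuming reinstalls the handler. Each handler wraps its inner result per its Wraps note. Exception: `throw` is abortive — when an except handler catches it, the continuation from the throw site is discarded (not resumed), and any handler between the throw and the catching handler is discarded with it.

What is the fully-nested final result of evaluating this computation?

Step-by-step:
throw(5) @ H1 caught ⇒ 19
= 19

Answer: 19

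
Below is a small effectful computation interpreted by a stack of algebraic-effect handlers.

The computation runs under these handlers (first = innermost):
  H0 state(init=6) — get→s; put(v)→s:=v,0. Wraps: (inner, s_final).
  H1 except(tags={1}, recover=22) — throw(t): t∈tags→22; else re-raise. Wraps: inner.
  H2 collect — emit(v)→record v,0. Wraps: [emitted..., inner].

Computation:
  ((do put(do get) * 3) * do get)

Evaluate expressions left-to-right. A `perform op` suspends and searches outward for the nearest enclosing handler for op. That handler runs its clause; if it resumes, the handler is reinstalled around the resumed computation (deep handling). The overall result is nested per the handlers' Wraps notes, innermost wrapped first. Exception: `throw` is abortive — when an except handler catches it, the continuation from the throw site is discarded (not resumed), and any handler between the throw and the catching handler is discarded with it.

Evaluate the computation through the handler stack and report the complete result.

Evaluation trace:
get @ H0 ⇒ 6
put(6) @ H0 ⇒ s:=6
get @ H0 ⇒ 6
H0 returns (0, 6)
H1 returns (0, 6)
H2 returns [(0, 6)]
= [(0, 6)]

Answer: [(0, 6)]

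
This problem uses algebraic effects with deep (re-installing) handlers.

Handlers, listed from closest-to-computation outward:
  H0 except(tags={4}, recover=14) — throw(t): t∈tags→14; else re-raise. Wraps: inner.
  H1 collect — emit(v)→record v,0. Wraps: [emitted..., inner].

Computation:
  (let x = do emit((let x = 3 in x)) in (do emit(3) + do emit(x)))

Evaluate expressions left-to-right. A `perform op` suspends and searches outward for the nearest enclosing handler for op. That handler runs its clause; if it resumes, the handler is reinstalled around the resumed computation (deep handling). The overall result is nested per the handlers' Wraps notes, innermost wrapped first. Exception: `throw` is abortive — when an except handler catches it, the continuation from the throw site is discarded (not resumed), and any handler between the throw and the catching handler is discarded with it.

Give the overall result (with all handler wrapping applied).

Answer: [3, 3, 0, 0]

Step-by-step:
emit(3) @ H1 ⇒ out+=3
emit(3) @ H1 ⇒ out+=3
emit(0) @ H1 ⇒ out+=0
H0 returns 0
H1 returns [3, 3, 0, 0]
= [3, 3, 0, 0]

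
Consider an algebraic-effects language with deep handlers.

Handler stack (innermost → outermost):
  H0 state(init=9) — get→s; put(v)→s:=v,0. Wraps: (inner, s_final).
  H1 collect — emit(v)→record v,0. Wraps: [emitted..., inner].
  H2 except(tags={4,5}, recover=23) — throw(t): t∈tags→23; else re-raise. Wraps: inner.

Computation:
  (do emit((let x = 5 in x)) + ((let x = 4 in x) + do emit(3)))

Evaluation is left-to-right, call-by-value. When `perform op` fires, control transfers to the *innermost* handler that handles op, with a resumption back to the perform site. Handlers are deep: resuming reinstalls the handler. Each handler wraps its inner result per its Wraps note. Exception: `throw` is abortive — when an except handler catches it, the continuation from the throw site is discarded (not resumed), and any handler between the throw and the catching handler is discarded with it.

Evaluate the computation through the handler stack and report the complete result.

Answer: [5, 3, (4, 9)]

Working:
emit(5) @ H1 ⇒ out+=5
emit(3) @ H1 ⇒ out+=3
H0 returns (4, 9)
H1 returns [5, 3, (4, 9)]
H2 returns [5, 3, (4, 9)]
= [5, 3, (4, 9)]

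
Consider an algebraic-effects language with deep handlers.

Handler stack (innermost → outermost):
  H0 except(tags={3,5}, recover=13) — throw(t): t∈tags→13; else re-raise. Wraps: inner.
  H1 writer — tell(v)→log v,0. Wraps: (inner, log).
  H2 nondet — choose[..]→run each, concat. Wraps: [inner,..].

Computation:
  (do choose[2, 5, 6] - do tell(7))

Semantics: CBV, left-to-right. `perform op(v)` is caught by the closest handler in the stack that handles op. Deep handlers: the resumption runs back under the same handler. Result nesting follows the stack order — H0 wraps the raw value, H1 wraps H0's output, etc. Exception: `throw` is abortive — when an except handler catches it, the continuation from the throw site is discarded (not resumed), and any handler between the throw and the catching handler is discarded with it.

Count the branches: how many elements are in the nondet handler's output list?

Working:
choose[2, 5, 6] @ H2
  branch[0] choose=2:
    tell(7) @ H1 ⇒ log+=7
    H0 returns 2
    H1 returns (2, (7))
    H2 returns [(2, (7))]
  branch[1] choose=5:
    tell(7) @ H1 ⇒ log+=7
    H0 returns 5
    H1 returns (5, (7))
    H2 returns [(5, (7))]
  branch[2] choose=6:
    tell(7) @ H1 ⇒ log+=7
    H0 returns 6
    H1 returns (6, (7))
    H2 returns [(6, (7))]
= [(2, (7)), (5, (7)), (6, (7))]

Answer: 3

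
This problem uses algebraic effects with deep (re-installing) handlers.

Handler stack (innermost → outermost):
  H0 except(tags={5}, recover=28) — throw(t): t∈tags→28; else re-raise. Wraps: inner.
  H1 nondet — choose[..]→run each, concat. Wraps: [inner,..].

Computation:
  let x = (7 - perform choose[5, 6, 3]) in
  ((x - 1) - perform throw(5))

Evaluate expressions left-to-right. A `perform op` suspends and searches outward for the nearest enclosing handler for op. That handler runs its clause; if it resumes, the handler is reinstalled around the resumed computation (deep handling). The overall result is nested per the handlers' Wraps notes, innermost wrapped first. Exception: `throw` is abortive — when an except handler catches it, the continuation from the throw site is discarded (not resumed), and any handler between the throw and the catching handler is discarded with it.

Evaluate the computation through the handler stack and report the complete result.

Evaluation trace:
choose[5, 6, 3] @ H1
  branch[0] choose=5:
    throw(5) @ H0 caught ⇒ 28
    H1 returns [28]
  branch[1] choose=6:
    throw(5) @ H0 caught ⇒ 28
    H1 returns [28]
  branch[2] choose=3:
    throw(5) @ H0 caught ⇒ 28
    H1 returns [28]
= [28, 28, 28]

Answer: [28, 28, 28]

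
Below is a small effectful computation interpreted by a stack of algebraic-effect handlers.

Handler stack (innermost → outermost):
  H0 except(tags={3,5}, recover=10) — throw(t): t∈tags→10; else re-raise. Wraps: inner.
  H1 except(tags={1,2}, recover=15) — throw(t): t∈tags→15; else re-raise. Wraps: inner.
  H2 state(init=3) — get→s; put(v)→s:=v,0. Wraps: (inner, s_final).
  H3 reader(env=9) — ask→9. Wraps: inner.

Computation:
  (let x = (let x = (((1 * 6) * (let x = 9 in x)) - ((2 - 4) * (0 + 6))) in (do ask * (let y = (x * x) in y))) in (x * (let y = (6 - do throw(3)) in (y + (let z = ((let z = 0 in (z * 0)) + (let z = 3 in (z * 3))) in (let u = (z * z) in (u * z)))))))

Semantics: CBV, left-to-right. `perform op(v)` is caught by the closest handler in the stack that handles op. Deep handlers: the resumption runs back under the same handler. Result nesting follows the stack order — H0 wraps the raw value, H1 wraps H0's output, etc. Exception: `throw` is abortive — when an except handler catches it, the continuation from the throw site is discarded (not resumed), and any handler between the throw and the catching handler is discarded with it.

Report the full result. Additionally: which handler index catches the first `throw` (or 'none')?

Working:
ask @ H3 ⇒ 9
throw(3) @ H0 caught ⇒ 10
H1 returns 10
H2 returns (10, 3)
H3 returns (10, 3)
= (10, 3)

Answer: (10, 3) ; first throw caught by: H0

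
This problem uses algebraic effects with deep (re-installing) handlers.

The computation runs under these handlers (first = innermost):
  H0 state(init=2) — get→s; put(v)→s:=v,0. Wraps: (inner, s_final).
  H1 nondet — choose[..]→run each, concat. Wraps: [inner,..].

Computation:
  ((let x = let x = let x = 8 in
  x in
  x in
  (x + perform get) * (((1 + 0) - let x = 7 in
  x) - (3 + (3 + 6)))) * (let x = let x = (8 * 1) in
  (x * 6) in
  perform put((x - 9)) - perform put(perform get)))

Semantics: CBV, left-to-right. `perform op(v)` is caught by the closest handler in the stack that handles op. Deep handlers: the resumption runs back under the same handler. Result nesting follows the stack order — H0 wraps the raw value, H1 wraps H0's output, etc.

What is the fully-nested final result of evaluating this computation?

Answer: [(0, 39)]

Working:
get @ H0 ⇒ 2
put(39) @ H0 ⇒ s:=39
get @ H0 ⇒ 39
put(39) @ H0 ⇒ s:=39
H0 returns (0, 39)
H1 returns [(0, 39)]
= [(0, 39)]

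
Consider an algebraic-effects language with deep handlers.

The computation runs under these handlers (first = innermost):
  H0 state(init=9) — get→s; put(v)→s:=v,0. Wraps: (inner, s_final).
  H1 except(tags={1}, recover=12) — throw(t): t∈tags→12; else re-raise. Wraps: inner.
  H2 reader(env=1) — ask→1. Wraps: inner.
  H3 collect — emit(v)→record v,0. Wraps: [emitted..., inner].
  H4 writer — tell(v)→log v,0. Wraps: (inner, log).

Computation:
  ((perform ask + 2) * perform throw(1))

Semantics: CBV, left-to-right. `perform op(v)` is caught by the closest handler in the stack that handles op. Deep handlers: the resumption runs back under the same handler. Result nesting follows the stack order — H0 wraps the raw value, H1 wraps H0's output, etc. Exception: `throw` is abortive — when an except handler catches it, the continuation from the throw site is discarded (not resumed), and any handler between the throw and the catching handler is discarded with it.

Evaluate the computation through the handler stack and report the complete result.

Evaluation trace:
ask @ H2 ⇒ 1
throw(1) @ H1 caught ⇒ 12
H2 returns 12
H3 returns [12]
H4 returns ([12], ())
= ([12], ())

Answer: ([12], ())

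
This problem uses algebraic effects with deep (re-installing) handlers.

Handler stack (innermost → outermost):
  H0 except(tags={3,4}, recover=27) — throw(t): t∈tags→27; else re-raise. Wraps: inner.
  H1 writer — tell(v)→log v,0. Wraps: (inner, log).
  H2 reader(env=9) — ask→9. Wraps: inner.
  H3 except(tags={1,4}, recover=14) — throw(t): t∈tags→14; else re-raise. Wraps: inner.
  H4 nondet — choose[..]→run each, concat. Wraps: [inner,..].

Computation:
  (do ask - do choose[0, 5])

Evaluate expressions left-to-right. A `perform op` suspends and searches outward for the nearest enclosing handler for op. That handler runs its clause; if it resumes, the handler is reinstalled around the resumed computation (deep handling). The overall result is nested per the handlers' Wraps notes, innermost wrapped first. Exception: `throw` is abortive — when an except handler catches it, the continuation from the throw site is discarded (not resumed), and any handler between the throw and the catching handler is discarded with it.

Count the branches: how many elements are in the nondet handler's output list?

Answer: 2

Step-by-step:
ask @ H2 ⇒ 9
choose[0, 5] @ H4
  branch[0] choose=0:
    H0 returns 9
    H1 returns (9, ())
    H2 returns (9, ())
    H3 returns (9, ())
    H4 returns [(9, ())]
  branch[1] choose=5:
    H0 returns 4
    H1 returns (4, ())
    H2 returns (4, ())
    H3 returns (4, ())
    H4 returns [(4, ())]
= [(9, ()), (4, ())]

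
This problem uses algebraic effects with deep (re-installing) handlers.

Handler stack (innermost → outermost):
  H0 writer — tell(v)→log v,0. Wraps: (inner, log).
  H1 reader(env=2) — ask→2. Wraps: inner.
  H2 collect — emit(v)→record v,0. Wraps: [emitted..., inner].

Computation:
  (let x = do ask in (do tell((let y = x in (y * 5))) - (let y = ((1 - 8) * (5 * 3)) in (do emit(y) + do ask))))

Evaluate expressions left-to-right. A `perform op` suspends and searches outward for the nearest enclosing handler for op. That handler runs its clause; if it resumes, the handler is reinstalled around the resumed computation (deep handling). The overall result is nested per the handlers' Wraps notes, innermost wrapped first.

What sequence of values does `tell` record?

Evaluation trace:
ask @ H1 ⇒ 2
tell(10) @ H0 ⇒ log+=10
emit(-105) @ H2 ⇒ out+=-105
ask @ H1 ⇒ 2
H0 returns (-2, (10))
H1 returns (-2, (10))
H2 returns [-105, (-2, (10))]
= [-105, (-2, (10))]

Answer: (10)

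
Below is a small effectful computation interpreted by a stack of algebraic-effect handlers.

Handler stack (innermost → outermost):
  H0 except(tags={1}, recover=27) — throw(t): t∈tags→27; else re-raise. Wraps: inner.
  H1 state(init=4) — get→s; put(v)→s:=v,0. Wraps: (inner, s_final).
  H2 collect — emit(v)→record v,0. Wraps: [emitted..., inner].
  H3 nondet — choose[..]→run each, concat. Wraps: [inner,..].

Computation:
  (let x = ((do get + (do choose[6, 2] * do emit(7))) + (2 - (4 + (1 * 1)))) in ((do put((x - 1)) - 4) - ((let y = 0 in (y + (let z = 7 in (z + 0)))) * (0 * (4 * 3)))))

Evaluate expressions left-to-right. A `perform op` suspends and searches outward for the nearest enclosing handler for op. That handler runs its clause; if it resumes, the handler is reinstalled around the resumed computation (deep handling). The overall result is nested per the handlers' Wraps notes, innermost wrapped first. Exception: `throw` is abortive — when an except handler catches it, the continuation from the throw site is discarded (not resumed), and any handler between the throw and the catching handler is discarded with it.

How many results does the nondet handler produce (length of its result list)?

Evaluation trace:
get @ H1 ⇒ 4
choose[6, 2] @ H3
  branch[0] choose=6:
    emit(7) @ H2 ⇒ out+=7
    put(0) @ H1 ⇒ s:=0
    H0 returns -4
    H1 returns (-4, 0)
    H2 returns [7, (-4, 0)]
    H3 returns [[7, (-4, 0)]]
  branch[1] choose=2:
    emit(7) @ H2 ⇒ out+=7
    put(0) @ H1 ⇒ s:=0
    H0 returns -4
    H1 returns (-4, 0)
    H2 returns [7, (-4, 0)]
    H3 returns [[7, (-4, 0)]]
= [[7, (-4, 0)], [7, (-4, 0)]]

Answer: 2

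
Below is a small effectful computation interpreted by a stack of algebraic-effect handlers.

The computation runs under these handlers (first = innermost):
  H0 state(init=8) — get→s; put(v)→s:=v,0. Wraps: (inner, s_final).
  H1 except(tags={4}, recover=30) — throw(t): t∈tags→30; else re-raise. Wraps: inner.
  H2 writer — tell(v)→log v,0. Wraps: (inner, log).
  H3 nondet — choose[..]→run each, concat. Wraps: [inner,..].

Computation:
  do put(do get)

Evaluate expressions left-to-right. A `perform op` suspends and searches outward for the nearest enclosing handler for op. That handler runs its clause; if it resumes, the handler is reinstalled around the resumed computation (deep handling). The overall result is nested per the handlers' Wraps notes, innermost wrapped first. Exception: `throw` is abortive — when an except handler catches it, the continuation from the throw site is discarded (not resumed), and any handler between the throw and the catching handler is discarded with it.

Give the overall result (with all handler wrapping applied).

Working:
get @ H0 ⇒ 8
put(8) @ H0 ⇒ s:=8
H0 returns (0, 8)
H1 returns (0, 8)
H2 returns ((0, 8), ())
H3 returns [((0, 8), ())]
= [((0, 8), ())]

Answer: [((0, 8), ())]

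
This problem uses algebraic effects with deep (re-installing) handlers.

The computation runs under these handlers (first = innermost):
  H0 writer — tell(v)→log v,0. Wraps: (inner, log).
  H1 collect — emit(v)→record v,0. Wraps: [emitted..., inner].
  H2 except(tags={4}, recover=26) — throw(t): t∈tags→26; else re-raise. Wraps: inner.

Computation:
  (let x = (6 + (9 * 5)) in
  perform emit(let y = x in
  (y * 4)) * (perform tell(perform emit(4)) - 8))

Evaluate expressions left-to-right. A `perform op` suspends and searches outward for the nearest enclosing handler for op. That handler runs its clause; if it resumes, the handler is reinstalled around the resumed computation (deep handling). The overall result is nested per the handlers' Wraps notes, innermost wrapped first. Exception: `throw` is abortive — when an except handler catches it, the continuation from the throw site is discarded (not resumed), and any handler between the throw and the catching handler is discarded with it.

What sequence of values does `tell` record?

Step-by-step:
emit(204) @ H1 ⇒ out+=204
emit(4) @ H1 ⇒ out+=4
tell(0) @ H0 ⇒ log+=0
H0 returns (0, (0))
H1 returns [204, 4, (0, (0))]
H2 returns [204, 4, (0, (0))]
= [204, 4, (0, (0))]

Answer: (0)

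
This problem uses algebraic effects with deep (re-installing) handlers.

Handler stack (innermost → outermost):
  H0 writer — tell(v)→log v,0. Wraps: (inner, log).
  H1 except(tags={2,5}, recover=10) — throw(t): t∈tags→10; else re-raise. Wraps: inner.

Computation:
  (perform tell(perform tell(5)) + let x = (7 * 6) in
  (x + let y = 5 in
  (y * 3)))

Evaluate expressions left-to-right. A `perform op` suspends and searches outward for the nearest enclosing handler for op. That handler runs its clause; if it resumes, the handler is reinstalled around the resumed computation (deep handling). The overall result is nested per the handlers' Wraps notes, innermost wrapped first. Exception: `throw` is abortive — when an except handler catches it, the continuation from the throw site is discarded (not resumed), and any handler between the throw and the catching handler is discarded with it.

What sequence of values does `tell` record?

Answer: (5, 0)

Step-by-step:
tell(5) @ H0 ⇒ log+=5
tell(0) @ H0 ⇒ log+=0
H0 returns (57, (5, 0))
H1 returns (57, (5, 0))
= (57, (5, 0))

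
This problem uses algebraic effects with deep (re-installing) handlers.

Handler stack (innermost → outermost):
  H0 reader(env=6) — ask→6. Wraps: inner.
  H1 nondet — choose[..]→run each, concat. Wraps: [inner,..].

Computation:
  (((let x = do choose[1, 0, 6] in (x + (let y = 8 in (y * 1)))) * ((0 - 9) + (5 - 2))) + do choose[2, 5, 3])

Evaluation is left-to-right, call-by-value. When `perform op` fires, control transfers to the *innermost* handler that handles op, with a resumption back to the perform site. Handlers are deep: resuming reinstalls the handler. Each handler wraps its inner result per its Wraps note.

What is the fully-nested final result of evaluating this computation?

Evaluation trace:
choose[1, 0, 6] @ H1
  branch[0] choose=1:
    choose[2, 5, 3] @ H1
      branch[0] choose=2:
        H0 returns -52
        H1 returns [-52]
      branch[1] choose=5:
        H0 returns -49
        H1 returns [-49]
      branch[2] choose=3:
        H0 returns -51
        H1 returns [-51]
  branch[1] choose=0:
    choose[2, 5, 3] @ H1
      branch[0] choose=2:
        H0 returns -46
        H1 returns [-46]
      branch[1] choose=5:
        H0 returns -43
        H1 returns [-43]
      branch[2] choose=3:
        H0 returns -45
        H1 returns [-45]
  branch[2] choose=6:
    choose[2, 5, 3] @ H1
      branch[0] choose=2:
        H0 returns -82
        H1 returns [-82]
      branch[1] choose=5:
        H0 returns -79
        H1 returns [-79]
      branch[2] choose=3:
        H0 returns -81
        H1 returns [-81]
= [-52, -49, -51, -46, -43, -45, -82, -79, -81]

Answer: [-52, -49, -51, -46, -43, -45, -82, -79, -81]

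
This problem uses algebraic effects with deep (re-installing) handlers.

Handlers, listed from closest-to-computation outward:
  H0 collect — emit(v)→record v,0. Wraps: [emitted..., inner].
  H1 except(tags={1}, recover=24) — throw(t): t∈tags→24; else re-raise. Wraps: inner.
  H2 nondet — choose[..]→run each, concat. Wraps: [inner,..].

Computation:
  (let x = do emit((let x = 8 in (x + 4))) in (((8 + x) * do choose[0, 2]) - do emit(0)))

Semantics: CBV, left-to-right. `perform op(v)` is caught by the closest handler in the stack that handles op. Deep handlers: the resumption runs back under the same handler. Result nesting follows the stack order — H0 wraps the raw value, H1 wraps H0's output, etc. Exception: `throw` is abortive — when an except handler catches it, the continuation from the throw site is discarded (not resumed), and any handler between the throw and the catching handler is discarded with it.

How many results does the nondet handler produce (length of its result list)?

Evaluation trace:
emit(12) @ H0 ⇒ out+=12
choose[0, 2] @ H2
  branch[0] choose=0:
    emit(0) @ H0 ⇒ out+=0
    H0 returns [12, 0, 0]
    H1 returns [12, 0, 0]
    H2 returns [[12, 0, 0]]
  branch[1] choose=2:
    emit(0) @ H0 ⇒ out+=0
    H0 returns [12, 0, 16]
    H1 returns [12, 0, 16]
    H2 returns [[12, 0, 16]]
= [[12, 0, 0], [12, 0, 16]]

Answer: 2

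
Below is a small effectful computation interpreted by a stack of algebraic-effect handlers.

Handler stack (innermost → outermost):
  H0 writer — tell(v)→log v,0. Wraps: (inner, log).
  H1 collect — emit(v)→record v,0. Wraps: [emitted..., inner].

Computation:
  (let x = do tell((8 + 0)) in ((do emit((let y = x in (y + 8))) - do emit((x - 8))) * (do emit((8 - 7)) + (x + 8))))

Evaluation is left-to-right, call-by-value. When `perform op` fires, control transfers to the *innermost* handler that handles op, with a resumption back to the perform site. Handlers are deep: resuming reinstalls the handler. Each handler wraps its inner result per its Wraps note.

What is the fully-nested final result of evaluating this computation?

Answer: [8, -8, 1, (0, (8))]

Step-by-step:
tell(8) @ H0 ⇒ log+=8
emit(8) @ H1 ⇒ out+=8
emit(-8) @ H1 ⇒ out+=-8
emit(1) @ H1 ⇒ out+=1
H0 returns (0, (8))
H1 returns [8, -8, 1, (0, (8))]
= [8, -8, 1, (0, (8))]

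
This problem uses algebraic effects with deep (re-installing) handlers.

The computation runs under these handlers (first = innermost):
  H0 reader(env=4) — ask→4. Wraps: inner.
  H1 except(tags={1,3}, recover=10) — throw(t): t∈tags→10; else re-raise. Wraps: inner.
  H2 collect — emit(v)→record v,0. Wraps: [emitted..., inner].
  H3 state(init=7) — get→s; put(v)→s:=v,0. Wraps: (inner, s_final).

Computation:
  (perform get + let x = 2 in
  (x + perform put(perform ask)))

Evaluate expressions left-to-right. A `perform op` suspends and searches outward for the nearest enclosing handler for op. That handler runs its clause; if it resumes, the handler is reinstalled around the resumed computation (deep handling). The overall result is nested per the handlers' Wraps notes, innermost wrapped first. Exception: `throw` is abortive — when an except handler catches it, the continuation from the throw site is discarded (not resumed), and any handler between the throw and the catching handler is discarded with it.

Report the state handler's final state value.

Working:
get @ H3 ⇒ 7
ask @ H0 ⇒ 4
put(4) @ H3 ⇒ s:=4
H0 returns 9
H1 returns 9
H2 returns [9]
H3 returns ([9], 4)
= ([9], 4)

Answer: 4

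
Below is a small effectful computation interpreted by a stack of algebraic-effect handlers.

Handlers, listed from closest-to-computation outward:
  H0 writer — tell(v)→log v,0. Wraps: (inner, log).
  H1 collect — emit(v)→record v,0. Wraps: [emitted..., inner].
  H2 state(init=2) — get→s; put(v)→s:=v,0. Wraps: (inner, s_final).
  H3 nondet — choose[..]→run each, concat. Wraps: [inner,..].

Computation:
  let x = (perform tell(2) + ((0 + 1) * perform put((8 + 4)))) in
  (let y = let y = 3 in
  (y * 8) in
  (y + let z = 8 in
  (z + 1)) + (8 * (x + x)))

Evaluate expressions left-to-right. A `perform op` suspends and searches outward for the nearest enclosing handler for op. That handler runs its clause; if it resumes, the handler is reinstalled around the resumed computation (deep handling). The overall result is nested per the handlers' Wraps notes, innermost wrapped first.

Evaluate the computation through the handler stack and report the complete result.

Answer: [([(33, (2))], 12)]

Step-by-step:
tell(2) @ H0 ⇒ log+=2
put(12) @ H2 ⇒ s:=12
H0 returns (33, (2))
H1 returns [(33, (2))]
H2 returns ([(33, (2))], 12)
H3 returns [([(33, (2))], 12)]
= [([(33, (2))], 12)]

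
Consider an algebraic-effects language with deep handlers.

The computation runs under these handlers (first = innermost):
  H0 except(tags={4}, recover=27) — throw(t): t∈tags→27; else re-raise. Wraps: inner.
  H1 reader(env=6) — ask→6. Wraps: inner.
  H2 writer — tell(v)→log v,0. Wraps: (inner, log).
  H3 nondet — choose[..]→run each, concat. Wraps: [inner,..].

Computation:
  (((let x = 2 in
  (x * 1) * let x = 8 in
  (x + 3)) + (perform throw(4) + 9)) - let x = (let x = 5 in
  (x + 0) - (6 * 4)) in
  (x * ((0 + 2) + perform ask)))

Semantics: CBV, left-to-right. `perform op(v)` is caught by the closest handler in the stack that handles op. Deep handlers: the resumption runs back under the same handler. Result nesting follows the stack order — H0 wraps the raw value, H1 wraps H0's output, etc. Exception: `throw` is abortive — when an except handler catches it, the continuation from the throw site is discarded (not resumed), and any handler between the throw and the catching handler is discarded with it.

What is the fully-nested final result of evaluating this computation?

Step-by-step:
throw(4) @ H0 caught ⇒ 27
H1 returns 27
H2 returns (27, ())
H3 returns [(27, ())]
= [(27, ())]

Answer: [(27, ())]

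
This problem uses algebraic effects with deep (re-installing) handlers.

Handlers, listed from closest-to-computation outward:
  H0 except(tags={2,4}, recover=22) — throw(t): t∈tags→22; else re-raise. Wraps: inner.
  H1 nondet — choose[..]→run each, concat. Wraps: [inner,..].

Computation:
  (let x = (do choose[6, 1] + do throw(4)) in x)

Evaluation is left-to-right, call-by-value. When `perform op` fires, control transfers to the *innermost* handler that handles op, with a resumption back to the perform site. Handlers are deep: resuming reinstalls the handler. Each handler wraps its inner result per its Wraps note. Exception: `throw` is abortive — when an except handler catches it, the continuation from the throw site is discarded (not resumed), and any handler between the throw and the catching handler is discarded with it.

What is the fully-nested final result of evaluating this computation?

Answer: [22, 22]

Step-by-step:
choose[6, 1] @ H1
  branch[0] choose=6:
    throw(4) @ H0 caught ⇒ 22
    H1 returns [22]
  branch[1] choose=1:
    throw(4) @ H0 caught ⇒ 22
    H1 returns [22]
= [22, 22]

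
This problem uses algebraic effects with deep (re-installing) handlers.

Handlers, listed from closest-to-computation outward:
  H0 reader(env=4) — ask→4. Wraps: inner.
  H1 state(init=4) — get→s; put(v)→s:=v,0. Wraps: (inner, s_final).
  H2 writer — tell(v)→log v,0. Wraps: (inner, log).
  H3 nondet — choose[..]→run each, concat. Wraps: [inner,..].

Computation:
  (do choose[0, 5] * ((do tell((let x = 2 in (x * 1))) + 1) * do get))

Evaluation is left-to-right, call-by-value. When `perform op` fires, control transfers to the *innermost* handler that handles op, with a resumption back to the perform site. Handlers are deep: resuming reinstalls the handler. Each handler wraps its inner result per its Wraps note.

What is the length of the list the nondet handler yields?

Working:
choose[0, 5] @ H3
  branch[0] choose=0:
    tell(2) @ H2 ⇒ log+=2
    get @ H1 ⇒ 4
    H0 returns 0
    H1 returns (0, 4)
    H2 returns ((0, 4), (2))
    H3 returns [((0, 4), (2))]
  branch[1] choose=5:
    tell(2) @ H2 ⇒ log+=2
    get @ H1 ⇒ 4
    H0 returns 20
    H1 returns (20, 4)
    H2 returns ((20, 4), (2))
    H3 returns [((20, 4), (2))]
= [((0, 4), (2)), ((20, 4), (2))]

Answer: 2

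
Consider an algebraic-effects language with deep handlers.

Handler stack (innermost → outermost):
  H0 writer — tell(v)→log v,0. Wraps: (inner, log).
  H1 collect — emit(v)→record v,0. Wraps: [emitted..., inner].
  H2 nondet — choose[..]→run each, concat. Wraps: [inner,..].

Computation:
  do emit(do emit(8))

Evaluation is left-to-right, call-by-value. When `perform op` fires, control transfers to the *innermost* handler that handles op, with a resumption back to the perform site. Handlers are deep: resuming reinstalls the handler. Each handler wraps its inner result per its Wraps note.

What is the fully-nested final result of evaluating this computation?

Answer: [[8, 0, (0, ())]]

Working:
emit(8) @ H1 ⇒ out+=8
emit(0) @ H1 ⇒ out+=0
H0 returns (0, ())
H1 returns [8, 0, (0, ())]
H2 returns [[8, 0, (0, ())]]
= [[8, 0, (0, ())]]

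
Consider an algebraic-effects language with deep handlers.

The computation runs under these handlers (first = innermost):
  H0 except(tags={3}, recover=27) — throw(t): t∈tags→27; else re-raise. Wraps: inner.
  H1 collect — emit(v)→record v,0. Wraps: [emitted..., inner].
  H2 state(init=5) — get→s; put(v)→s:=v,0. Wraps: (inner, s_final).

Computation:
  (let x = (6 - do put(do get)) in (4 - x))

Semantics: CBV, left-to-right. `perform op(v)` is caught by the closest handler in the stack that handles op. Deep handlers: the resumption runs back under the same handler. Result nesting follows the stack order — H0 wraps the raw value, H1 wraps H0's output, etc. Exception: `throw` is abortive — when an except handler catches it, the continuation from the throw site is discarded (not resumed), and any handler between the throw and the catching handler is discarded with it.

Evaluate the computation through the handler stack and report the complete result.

Working:
get @ H2 ⇒ 5
put(5) @ H2 ⇒ s:=5
H0 returns -2
H1 returns [-2]
H2 returns ([-2], 5)
= ([-2], 5)

Answer: ([-2], 5)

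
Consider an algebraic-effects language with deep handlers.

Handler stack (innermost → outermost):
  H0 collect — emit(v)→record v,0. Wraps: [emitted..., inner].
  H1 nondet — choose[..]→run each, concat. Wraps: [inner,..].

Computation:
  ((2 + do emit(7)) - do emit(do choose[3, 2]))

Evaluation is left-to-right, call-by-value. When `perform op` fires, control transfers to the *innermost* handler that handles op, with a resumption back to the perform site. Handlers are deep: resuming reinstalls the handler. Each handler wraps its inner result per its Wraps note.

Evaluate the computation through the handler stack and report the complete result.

Step-by-step:
emit(7) @ H0 ⇒ out+=7
choose[3, 2] @ H1
  branch[0] choose=3:
    emit(3) @ H0 ⇒ out+=3
    H0 returns [7, 3, 2]
    H1 returns [[7, 3, 2]]
  branch[1] choose=2:
    emit(2) @ H0 ⇒ out+=2
    H0 returns [7, 2, 2]
    H1 returns [[7, 2, 2]]
= [[7, 3, 2], [7, 2, 2]]

Answer: [[7, 3, 2], [7, 2, 2]]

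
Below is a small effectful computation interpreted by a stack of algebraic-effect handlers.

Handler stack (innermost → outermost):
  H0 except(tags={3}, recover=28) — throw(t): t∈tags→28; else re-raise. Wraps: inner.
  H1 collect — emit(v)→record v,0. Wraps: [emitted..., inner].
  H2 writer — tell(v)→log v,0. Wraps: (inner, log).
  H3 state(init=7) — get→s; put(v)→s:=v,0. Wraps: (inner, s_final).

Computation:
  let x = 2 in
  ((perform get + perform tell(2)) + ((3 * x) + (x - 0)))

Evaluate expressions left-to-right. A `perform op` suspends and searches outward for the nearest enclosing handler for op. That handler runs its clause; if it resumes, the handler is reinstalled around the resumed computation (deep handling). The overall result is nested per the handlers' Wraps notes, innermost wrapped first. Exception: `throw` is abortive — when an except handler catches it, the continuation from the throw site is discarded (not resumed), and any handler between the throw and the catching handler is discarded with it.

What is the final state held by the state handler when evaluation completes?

Answer: 7

Working:
get @ H3 ⇒ 7
tell(2) @ H2 ⇒ log+=2
H0 returns 15
H1 returns [15]
H2 returns ([15], (2))
H3 returns (([15], (2)), 7)
= (([15], (2)), 7)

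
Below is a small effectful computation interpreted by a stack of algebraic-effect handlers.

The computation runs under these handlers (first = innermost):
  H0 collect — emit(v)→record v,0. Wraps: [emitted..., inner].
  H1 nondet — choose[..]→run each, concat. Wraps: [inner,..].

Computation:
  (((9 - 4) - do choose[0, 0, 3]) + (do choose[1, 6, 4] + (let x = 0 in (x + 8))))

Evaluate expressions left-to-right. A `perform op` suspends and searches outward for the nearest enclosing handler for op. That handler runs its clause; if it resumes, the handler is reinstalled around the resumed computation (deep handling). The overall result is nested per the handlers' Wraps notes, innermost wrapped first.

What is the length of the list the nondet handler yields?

Answer: 9

Evaluation trace:
choose[0, 0, 3] @ H1
  branch[0] choose=0:
    choose[1, 6, 4] @ H1
      branch[0] choose=1:
        H0 returns [14]
        H1 returns [[14]]
      branch[1] choose=6:
        H0 returns [19]
        H1 returns [[19]]
      branch[2] choose=4:
        H0 returns [17]
        H1 returns [[17]]
  branch[1] choose=0:
    choose[1, 6, 4] @ H1
      branch[0] choose=1:
        H0 returns [14]
        H1 returns [[14]]
      branch[1] choose=6:
        H0 returns [19]
        H1 returns [[19]]
      branch[2] choose=4:
        H0 returns [17]
        H1 returns [[17]]
  branch[2] choose=3:
    choose[1, 6, 4] @ H1
      branch[0] choose=1:
        H0 returns [11]
        H1 returns [[11]]
      branch[1] choose=6:
        H0 returns [16]
        H1 returns [[16]]
      branch[2] choose=4:
        H0 returns [14]
        H1 returns [[14]]
= [[14], [19], [17], [14], [19], [17], [11], [16], [14]]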